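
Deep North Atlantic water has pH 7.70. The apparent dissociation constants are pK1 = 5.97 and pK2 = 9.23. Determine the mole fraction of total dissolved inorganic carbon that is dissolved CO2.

α₀ = 1 / (1 + K1/[H⁺] + K1K2/[H⁺]²) = 1 / (1 + 10^+1.73 + 10^+0.20)
   = 1 / (1 + 53.703 + 1.5849) = 1/56.288 = 0.01777

α₀ = 0.0178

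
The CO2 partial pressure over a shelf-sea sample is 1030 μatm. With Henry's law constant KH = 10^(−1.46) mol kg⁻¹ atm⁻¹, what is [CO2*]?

KH = 10^(−1.46) = 3.467×10^-2 mol kg⁻¹ atm⁻¹
[CO2*] = KH · pCO2 = 3.467×10^-2 × 1030×10^-6 atm = 3.57×10^-5 mol/kg

[CO2*] = 35.7 μmol/kg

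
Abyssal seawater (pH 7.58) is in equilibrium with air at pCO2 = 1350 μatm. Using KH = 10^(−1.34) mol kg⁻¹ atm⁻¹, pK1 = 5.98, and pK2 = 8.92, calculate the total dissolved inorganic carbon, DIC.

DIC = 2.63 mmol/kg

[CO2*] = KH · pCO2 = 10^(−1.34) × 1350×10^-6 = 6.171×10^-5 mol/kg
α₀ = 1/(1 + K1/[H⁺] + K1K2/[H⁺]²) = 1/(1 + 10^+1.60 + 10^+0.26) = 0.02346
DIC = [CO2*]/α₀ = 6.171×10^-5 / 0.02346 = 2.63 mmol/kg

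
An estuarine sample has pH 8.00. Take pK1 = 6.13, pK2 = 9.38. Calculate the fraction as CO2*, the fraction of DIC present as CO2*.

α₀ = 1 / (1 + K1/[H⁺] + K1K2/[H⁺]²) = 1 / (1 + 10^+1.87 + 10^+0.49)
   = 1 / (1 + 74.131 + 3.0903) = 1/78.221 = 0.01278

α₀ = 0.0128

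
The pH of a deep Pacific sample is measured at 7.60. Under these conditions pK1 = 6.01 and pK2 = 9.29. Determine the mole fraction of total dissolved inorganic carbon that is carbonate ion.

α₂ = 0.0195

α₂ = 1 / (1 + [H⁺]/K2 + [H⁺]²/(K1K2)) = 1 / (1 + 10^+1.69 + 10^+0.10)
   = 1 / (1 + 48.978 + 1.2589) = 1/51.237 = 0.01952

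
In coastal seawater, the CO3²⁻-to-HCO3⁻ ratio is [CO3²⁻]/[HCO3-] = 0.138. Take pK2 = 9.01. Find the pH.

From K2 = [H⁺][CO3²⁻]/[HCO3-]:  pH = pK2 + log₁₀([CO3²⁻]/[HCO3-])
log₁₀(0.138) = -0.860
pH = 9.01 + (-0.860) = 8.15

pH = 8.15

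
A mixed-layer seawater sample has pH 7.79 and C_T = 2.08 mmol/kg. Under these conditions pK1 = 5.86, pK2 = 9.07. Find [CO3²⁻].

[CO3²⁻] = 0.103 mmol/kg

α₂ = 1 / (1 + [H⁺]/K2 + [H⁺]²/(K1K2)) = 1 / (1 + 10^+1.28 + 10^-0.65)
   = 1 / (1 + 19.055 + 0.22387) = 1/20.278 = 0.04931
[CO3²⁻] = α₂ × DIC = 0.04931 × 2.08 = 0.103 mmol/kg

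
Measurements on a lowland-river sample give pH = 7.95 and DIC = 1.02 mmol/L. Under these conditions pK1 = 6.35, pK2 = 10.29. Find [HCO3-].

α₁ = 1 / (1 + [H⁺]/K1 + K2/[H⁺]) = 1 / (1 + 10^-1.60 + 10^-2.34)
   = 1 / (1 + 0.025119 + 0.0045709) = 1/1.0297 = 0.9712
[HCO3⁻] = α₁ × DIC = 0.9712 × 1.02 = 0.991 mmol/L

[HCO3⁻] = 0.991 mmol/L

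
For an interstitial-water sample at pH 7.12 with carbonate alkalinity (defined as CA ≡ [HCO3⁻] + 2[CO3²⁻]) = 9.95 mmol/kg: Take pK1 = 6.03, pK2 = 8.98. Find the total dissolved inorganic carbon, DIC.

CA = [HCO3⁻] + 2[CO3²⁻] = (α₁ + 2α₂)·DIC
At pH 7.12: [H⁺]/K1 = 10^-1.09 = 0.081283, K2/[H⁺] = 10^-1.86 = 0.013804
α₁ = 1/(1 + 0.081283 + 0.013804) = 1/1.0951 = 0.9132; α₂ = α₁·K2/[H⁺] = 0.01261
α₁ + 2α₂ = 0.9384
DIC = CA / (α₁ + 2α₂) = 9.95 / 0.9384 = 10.6 mmol/kg

DIC = 10.6 mmol/kg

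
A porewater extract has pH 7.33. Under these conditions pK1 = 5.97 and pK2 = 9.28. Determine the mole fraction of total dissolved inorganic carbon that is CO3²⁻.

α₂ = 1 / (1 + [H⁺]/K2 + [H⁺]²/(K1K2)) = 1 / (1 + 10^+1.95 + 10^+0.59)
   = 1 / (1 + 89.125 + 3.8905) = 1/94.016 = 0.01064

α₂ = 0.0106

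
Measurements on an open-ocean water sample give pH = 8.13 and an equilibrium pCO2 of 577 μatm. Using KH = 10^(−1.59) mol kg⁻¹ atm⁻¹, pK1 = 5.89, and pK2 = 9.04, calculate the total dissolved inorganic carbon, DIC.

[CO2*] = KH · pCO2 = 10^(−1.59) × 577×10^-6 = 1.483×10^-5 mol/kg
α₀ = 1/(1 + K1/[H⁺] + K1K2/[H⁺]²) = 1/(1 + 10^+2.24 + 10^+1.33) = 0.005098
DIC = [CO2*]/α₀ = 1.483×10^-5 / 0.005098 = 2.91 mmol/kg

DIC = 2.91 mmol/kg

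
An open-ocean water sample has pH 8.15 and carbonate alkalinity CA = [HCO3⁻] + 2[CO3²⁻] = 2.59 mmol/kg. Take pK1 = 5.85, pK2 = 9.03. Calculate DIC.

DIC = 2.33 mmol/kg

CA = [HCO3⁻] + 2[CO3²⁻] = (α₁ + 2α₂)·DIC
At pH 8.15: [H⁺]/K1 = 10^-2.30 = 0.0050119, K2/[H⁺] = 10^-0.88 = 0.13183
α₁ = 1/(1 + 0.0050119 + 0.13183) = 1/1.1368 = 0.8796; α₂ = α₁·K2/[H⁺] = 0.1160
α₁ + 2α₂ = 1.1115
DIC = CA / (α₁ + 2α₂) = 2.59 / 1.1115 = 2.33 mmol/kg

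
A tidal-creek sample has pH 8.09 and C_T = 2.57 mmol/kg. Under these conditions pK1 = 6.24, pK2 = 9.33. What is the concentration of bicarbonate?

[HCO3⁻] = 2.40 mmol/kg

α₁ = 1 / (1 + [H⁺]/K1 + K2/[H⁺]) = 1 / (1 + 10^-1.85 + 10^-1.24)
   = 1 / (1 + 0.014125 + 0.057544) = 1/1.0717 = 0.9331
[HCO3⁻] = α₁ × DIC = 0.9331 × 2.57 = 2.40 mmol/kg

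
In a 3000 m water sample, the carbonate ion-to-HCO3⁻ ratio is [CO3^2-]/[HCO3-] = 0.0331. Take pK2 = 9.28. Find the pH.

From K2 = [H⁺][CO3^2-]/[HCO3-]:  pH = pK2 + log₁₀([CO3^2-]/[HCO3-])
log₁₀(0.0331) = -1.480
pH = 9.28 + (-1.480) = 7.80

pH = 7.80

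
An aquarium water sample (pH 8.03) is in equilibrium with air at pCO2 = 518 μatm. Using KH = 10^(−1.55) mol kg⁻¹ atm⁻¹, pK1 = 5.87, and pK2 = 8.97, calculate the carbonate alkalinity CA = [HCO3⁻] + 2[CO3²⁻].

CA = 2.59 mmol/kg

[CO2*] = KH · pCO2 = 10^(−1.55) × 518×10^-6 = 1.460×10^-5 mol/kg
α₀ = 1/(1 + K1/[H⁺] + K1K2/[H⁺]²) = 1/(1 + 10^+2.16 + 10^+1.22) = 0.006168
DIC = [CO2*]/α₀ = 1.460×10^-5 / 0.006168 = 2.367 mmol/kg
CA = (α₁ + 2α₂)·DIC = (0.8915 + 2×0.1024) × 2.367 = 2.59 mmol/kg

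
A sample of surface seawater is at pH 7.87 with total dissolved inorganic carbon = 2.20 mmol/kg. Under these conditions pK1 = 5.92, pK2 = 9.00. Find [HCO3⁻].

α₁ = 1 / (1 + [H⁺]/K1 + K2/[H⁺]) = 1 / (1 + 10^-1.95 + 10^-1.13)
   = 1 / (1 + 0.011220 + 0.074131) = 1/1.0854 = 0.9214
[HCO3⁻] = α₁ × DIC = 0.9214 × 2.20 = 2.03 mmol/kg

[HCO3⁻] = 2.03 mmol/kg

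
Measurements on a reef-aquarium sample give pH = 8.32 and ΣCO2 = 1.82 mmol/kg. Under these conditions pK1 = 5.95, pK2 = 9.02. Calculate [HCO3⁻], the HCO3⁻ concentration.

α₁ = 1 / (1 + [H⁺]/K1 + K2/[H⁺]) = 1 / (1 + 10^-2.37 + 10^-0.70)
   = 1 / (1 + 0.0042658 + 0.19953) = 1/1.2038 = 0.8307
[HCO3⁻] = α₁ × DIC = 0.8307 × 1.82 = 1.51 mmol/kg

[HCO3⁻] = 1.51 mmol/kg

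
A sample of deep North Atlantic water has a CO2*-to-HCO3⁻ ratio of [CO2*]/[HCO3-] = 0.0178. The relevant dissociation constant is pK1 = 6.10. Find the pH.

pH = 7.85

From K1 = [H⁺][HCO3-]/[CO2*]:  pH = pK1 − log₁₀([CO2*]/[HCO3-])
log₁₀(0.0178) = -1.750
pH = 6.10 − (-1.750) = 7.85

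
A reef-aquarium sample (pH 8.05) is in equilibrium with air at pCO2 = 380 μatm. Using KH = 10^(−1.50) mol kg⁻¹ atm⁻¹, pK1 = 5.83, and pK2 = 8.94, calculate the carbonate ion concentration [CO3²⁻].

[CO3²⁻] = 0.257 mmol/kg

[CO2*] = KH · pCO2 = 10^(−1.50) × 380×10^-6 = 1.202×10^-5 mol/kg
α₀ = 1/(1 + K1/[H⁺] + K1K2/[H⁺]²) = 1/(1 + 10^+2.22 + 10^+1.33) = 0.005310
DIC = [CO2*]/α₀ = 1.202×10^-5 / 0.005310 = 2.263 mmol/kg
[CO3²⁻] = α₂·DIC; α₂ = 0.1135, so [CO3²⁻] = 0.1135 × 2.263 = 0.257 mmol/kg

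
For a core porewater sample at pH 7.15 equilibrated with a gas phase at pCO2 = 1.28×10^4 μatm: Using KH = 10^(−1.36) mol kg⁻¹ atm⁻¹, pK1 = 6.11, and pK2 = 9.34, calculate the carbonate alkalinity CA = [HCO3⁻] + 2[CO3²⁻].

CA = 6.21 mmol/kg

[CO2*] = KH · pCO2 = 10^(−1.36) × 1.28×10^4×10^-6 = 5.587×10^-4 mol/kg
α₀ = 1/(1 + K1/[H⁺] + K1K2/[H⁺]²) = 1/(1 + 10^+1.04 + 10^-1.15) = 0.08309
DIC = [CO2*]/α₀ = 5.587×10^-4 / 0.08309 = 6.725 mmol/kg
CA = (α₁ + 2α₂)·DIC = (0.9110 + 2×0.005882) × 6.725 = 6.21 mmol/kg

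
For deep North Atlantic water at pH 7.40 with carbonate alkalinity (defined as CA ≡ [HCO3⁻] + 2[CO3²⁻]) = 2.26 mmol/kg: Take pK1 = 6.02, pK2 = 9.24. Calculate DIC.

DIC = 2.32 mmol/kg

CA = [HCO3⁻] + 2[CO3²⁻] = (α₁ + 2α₂)·DIC
At pH 7.40: [H⁺]/K1 = 10^-1.38 = 0.041687, K2/[H⁺] = 10^-1.84 = 0.014454
α₁ = 1/(1 + 0.041687 + 0.014454) = 1/1.0561 = 0.9468; α₂ = α₁·K2/[H⁺] = 0.01369
α₁ + 2α₂ = 0.9742
DIC = CA / (α₁ + 2α₂) = 2.26 / 0.9742 = 2.32 mmol/kg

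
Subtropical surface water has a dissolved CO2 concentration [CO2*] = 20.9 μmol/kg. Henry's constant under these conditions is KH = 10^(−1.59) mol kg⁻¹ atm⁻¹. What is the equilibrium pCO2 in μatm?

pCO2 = 813 μatm

KH = 10^(−1.59) = 2.570×10^-2 mol kg⁻¹ atm⁻¹
pCO2 = [CO2*]/KH = 20.9×10^-6 / 2.570×10^-2 = 8.13×10^-4 atm = 813 μatm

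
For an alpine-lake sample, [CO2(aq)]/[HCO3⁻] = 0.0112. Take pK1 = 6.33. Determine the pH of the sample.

From K1 = [H⁺][HCO3⁻]/[CO2(aq)]:  pH = pK1 − log₁₀([CO2(aq)]/[HCO3⁻])
log₁₀(0.0112) = -1.951
pH = 6.33 − (-1.951) = 8.28

pH = 8.28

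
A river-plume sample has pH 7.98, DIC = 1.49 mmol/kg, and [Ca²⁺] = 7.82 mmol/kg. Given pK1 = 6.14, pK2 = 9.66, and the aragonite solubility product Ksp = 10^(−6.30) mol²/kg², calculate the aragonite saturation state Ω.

α₂ = 1 / (1 + [H⁺]/K2 + [H⁺]²/(K1K2)) = 1 / (1 + 10^+1.68 + 10^-0.16)
   = 1 / (1 + 47.863 + 0.69183) = 1/49.555 = 0.02018
[CO3²⁻] = α₂ × DIC = 0.02018 × 1.49 = 0.03007 mmol/kg
Ksp = 10^(−6.30) = 5.012×10^-7
Ω = [Ca²⁺][CO3²⁻]/Ksp = (7.82×10^-3)(3.007×10^-5) / 5.012×10^-7 = 0.469

Ω = 0.469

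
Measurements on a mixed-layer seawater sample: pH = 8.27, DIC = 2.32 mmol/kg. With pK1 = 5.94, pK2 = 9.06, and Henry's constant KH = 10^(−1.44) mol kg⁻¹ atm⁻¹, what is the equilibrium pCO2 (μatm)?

α₀ = 1 / (1 + K1/[H⁺] + K1K2/[H⁺]²) = 1 / (1 + 10^+2.33 + 10^+1.54)
   = 1 / (1 + 213.80 + 34.674) = 1/249.47 = 0.004008
[CO2*] = α₀ × DIC = 0.004008 × 2.32 = 0.009300 mmol/kg = 9.300 μmol/kg
pCO2 = [CO2*]/KH = 9.300×10^-6 / 3.631×10^-2 = 256 μatm

pCO2 = 256 μatm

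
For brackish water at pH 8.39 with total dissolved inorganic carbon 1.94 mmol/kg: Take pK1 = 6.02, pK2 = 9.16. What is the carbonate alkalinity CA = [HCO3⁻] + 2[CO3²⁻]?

CA = [HCO3⁻] + 2[CO3²⁻] = (α₁ + 2α₂)·DIC
At pH 8.39: [H⁺]/K1 = 10^-2.37 = 0.0042658, K2/[H⁺] = 10^-0.77 = 0.16982
α₁ = 1/(1 + 0.0042658 + 0.16982) = 1/1.1741 = 0.8517; α₂ = α₁·K2/[H⁺] = 0.1446
α₁ + 2α₂ = 1.1410
CA = 1.1410 × 1.94 = 2.21 mmol/kg

CA = 2.21 mmol/kg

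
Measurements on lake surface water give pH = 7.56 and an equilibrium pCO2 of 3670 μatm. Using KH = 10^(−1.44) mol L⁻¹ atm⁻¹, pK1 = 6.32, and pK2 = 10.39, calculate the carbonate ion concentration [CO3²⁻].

[CO2*] = KH · pCO2 = 10^(−1.44) × 3670×10^-6 = 1.332×10^-4 mol/L
α₀ = 1/(1 + K1/[H⁺] + K1K2/[H⁺]²) = 1/(1 + 10^+1.24 + 10^-1.59) = 0.05434
DIC = [CO2*]/α₀ = 1.332×10^-4 / 0.05434 = 2.452 mmol/L
[CO3²⁻] = α₂·DIC; α₂ = 0.001397, so [CO3²⁻] = 0.001397 × 2.452 = 0.00343 mmol/L = 3.43 μmol/L

[CO3²⁻] = 3.43 μmol/L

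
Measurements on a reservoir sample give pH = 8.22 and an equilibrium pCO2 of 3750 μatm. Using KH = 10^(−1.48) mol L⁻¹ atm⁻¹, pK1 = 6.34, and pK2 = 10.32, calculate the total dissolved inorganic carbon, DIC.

DIC = 9.62 mmol/L

[CO2*] = KH · pCO2 = 10^(−1.48) × 3750×10^-6 = 1.242×10^-4 mol/L
α₀ = 1/(1 + K1/[H⁺] + K1K2/[H⁺]²) = 1/(1 + 10^+1.88 + 10^-0.22) = 0.01291
DIC = [CO2*]/α₀ = 1.242×10^-4 / 0.01291 = 9.62 mmol/L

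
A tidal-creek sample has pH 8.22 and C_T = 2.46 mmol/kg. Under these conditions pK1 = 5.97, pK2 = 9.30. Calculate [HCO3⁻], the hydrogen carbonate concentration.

α₁ = 1 / (1 + [H⁺]/K1 + K2/[H⁺]) = 1 / (1 + 10^-2.25 + 10^-1.08)
   = 1 / (1 + 0.0056234 + 0.083176) = 1/1.0888 = 0.9184
[HCO3⁻] = α₁ × DIC = 0.9184 × 2.46 = 2.26 mmol/kg

[HCO3⁻] = 2.26 mmol/kg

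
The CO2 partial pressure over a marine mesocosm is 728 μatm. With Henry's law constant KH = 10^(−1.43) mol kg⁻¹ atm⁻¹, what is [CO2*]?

KH = 10^(−1.43) = 3.715×10^-2 mol kg⁻¹ atm⁻¹
[CO2*] = KH · pCO2 = 3.715×10^-2 × 728×10^-6 atm = 2.70×10^-5 mol/kg

[CO2*] = 27.0 μmol/kg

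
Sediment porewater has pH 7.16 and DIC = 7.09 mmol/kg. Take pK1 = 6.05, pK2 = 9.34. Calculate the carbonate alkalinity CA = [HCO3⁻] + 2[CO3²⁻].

CA = [HCO3⁻] + 2[CO3²⁻] = (α₁ + 2α₂)·DIC
At pH 7.16: [H⁺]/K1 = 10^-1.11 = 0.077625, K2/[H⁺] = 10^-2.18 = 0.0066069
α₁ = 1/(1 + 0.077625 + 0.0066069) = 1/1.0842 = 0.9223; α₂ = α₁·K2/[H⁺] = 0.006094
α₁ + 2α₂ = 0.9345
CA = 0.9345 × 7.09 = 6.63 mmol/kg

CA = 6.63 mmol/kg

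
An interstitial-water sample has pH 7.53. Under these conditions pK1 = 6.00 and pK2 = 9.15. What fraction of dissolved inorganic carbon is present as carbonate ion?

α₂ = 0.0228

α₂ = 1 / (1 + [H⁺]/K2 + [H⁺]²/(K1K2)) = 1 / (1 + 10^+1.62 + 10^+0.09)
   = 1 / (1 + 41.687 + 1.2303) = 1/43.917 = 0.02277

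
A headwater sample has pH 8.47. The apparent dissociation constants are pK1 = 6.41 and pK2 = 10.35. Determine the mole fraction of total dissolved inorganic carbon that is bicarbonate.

α₁ = 1 / (1 + [H⁺]/K1 + K2/[H⁺]) = 1 / (1 + 10^-2.06 + 10^-1.88)
   = 1 / (1 + 0.0087096 + 0.013183) = 1/1.0219 = 0.9786

α₁ = 0.979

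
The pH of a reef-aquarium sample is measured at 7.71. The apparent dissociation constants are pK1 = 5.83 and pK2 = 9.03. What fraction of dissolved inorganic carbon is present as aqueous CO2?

α₀ = 0.0124

α₀ = 1 / (1 + K1/[H⁺] + K1K2/[H⁺]²) = 1 / (1 + 10^+1.88 + 10^+0.56)
   = 1 / (1 + 75.858 + 3.6308) = 1/80.489 = 0.01242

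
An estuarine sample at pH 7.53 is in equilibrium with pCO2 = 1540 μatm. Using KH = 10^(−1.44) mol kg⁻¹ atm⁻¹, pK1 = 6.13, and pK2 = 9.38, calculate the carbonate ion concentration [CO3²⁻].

[CO2*] = KH · pCO2 = 10^(−1.44) × 1540×10^-6 = 5.591×10^-5 mol/kg
α₀ = 1/(1 + K1/[H⁺] + K1K2/[H⁺]²) = 1/(1 + 10^+1.40 + 10^-0.45) = 0.03777
DIC = [CO2*]/α₀ = 5.591×10^-5 / 0.03777 = 1.480 mmol/kg
[CO3²⁻] = α₂·DIC; α₂ = 0.01340, so [CO3²⁻] = 0.01340 × 1.480 = 0.0198 mmol/kg = 19.8 μmol/kg

[CO3²⁻] = 19.8 μmol/kg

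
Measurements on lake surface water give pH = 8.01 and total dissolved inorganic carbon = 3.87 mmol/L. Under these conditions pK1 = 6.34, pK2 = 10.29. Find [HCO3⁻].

α₁ = 1 / (1 + [H⁺]/K1 + K2/[H⁺]) = 1 / (1 + 10^-1.67 + 10^-2.28)
   = 1 / (1 + 0.021380 + 0.0052481) = 1/1.0266 = 0.9741
[HCO3⁻] = α₁ × DIC = 0.9741 × 3.87 = 3.77 mmol/L

[HCO3⁻] = 3.77 mmol/L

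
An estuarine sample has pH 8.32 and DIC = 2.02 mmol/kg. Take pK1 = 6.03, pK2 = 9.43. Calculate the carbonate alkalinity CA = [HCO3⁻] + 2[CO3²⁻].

CA = [HCO3⁻] + 2[CO3²⁻] = (α₁ + 2α₂)·DIC
At pH 8.32: [H⁺]/K1 = 10^-2.29 = 0.0051286, K2/[H⁺] = 10^-1.11 = 0.077625
α₁ = 1/(1 + 0.0051286 + 0.077625) = 1/1.0828 = 0.9236; α₂ = α₁·K2/[H⁺] = 0.07169
α₁ + 2α₂ = 1.0670
CA = 1.0670 × 2.02 = 2.16 mmol/kg

CA = 2.16 mmol/kg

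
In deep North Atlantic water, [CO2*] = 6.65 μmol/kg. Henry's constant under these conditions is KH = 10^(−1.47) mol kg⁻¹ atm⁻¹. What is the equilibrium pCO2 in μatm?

pCO2 = 196 μatm

KH = 10^(−1.47) = 3.388×10^-2 mol kg⁻¹ atm⁻¹
pCO2 = [CO2*]/KH = 6.65×10^-6 / 3.388×10^-2 = 1.96×10^-4 atm = 196 μatm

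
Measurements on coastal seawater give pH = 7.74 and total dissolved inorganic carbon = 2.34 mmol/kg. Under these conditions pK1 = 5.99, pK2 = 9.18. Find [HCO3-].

[HCO3⁻] = 2.22 mmol/kg

α₁ = 1 / (1 + [H⁺]/K1 + K2/[H⁺]) = 1 / (1 + 10^-1.75 + 10^-1.44)
   = 1 / (1 + 0.017783 + 0.036308) = 1/1.0541 = 0.9487
[HCO3⁻] = α₁ × DIC = 0.9487 × 2.34 = 2.22 mmol/kg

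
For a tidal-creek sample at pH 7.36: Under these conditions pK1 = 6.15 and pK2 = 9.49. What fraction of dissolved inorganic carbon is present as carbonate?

α₂ = 1 / (1 + [H⁺]/K2 + [H⁺]²/(K1K2)) = 1 / (1 + 10^+2.13 + 10^+0.92)
   = 1 / (1 + 134.90 + 8.3176) = 1/144.21 = 0.006934

α₂ = 0.00693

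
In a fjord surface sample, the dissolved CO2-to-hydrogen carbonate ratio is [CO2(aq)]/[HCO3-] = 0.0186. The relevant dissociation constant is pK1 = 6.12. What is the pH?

From K1 = [H⁺][HCO3-]/[CO2(aq)]:  pH = pK1 − log₁₀([CO2(aq)]/[HCO3-])
log₁₀(0.0186) = -1.730
pH = 6.12 − (-1.730) = 7.85

pH = 7.85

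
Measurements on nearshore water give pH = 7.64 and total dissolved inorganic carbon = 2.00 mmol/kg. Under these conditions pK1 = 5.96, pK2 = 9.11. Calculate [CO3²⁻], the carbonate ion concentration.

[CO3²⁻] = 0.0642 mmol/kg

α₂ = 1 / (1 + [H⁺]/K2 + [H⁺]²/(K1K2)) = 1 / (1 + 10^+1.47 + 10^-0.21)
   = 1 / (1 + 29.512 + 0.61660) = 1/31.129 = 0.03212
[CO3²⁻] = α₂ × DIC = 0.03212 × 2.00 = 0.0642 mmol/kg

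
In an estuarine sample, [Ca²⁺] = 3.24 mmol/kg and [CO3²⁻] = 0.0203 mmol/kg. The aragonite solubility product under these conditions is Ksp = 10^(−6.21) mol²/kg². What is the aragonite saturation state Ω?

Ω = 0.107

Ksp = 10^(−6.21) = 6.166×10^-7
Ω = [Ca²⁺][CO3²⁻]/Ksp = (3.24×10^-3)(0.0203×10^-3) / 6.166×10^-7 = 0.107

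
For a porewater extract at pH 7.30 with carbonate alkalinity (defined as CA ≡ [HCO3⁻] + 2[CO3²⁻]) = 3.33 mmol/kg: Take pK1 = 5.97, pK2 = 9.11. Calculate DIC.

DIC = 3.43 mmol/kg

CA = [HCO3⁻] + 2[CO3²⁻] = (α₁ + 2α₂)·DIC
At pH 7.30: [H⁺]/K1 = 10^-1.33 = 0.046774, K2/[H⁺] = 10^-1.81 = 0.015488
α₁ = 1/(1 + 0.046774 + 0.015488) = 1/1.0623 = 0.9414; α₂ = α₁·K2/[H⁺] = 0.01458
α₁ + 2α₂ = 0.9705
DIC = CA / (α₁ + 2α₂) = 3.33 / 0.9705 = 3.43 mmol/kg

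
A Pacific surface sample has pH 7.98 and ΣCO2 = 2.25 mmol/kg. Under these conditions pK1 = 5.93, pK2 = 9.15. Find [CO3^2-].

α₂ = 1 / (1 + [H⁺]/K2 + [H⁺]²/(K1K2)) = 1 / (1 + 10^+1.17 + 10^-0.88)
   = 1 / (1 + 14.791 + 0.13183) = 1/15.923 = 0.06280
[CO3²⁻] = α₂ × DIC = 0.06280 × 2.25 = 0.141 mmol/kg

[CO3²⁻] = 0.141 mmol/kg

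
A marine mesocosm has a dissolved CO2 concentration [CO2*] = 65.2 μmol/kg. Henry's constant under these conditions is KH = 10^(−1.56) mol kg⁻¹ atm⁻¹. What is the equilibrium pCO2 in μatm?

pCO2 = 2370 μatm

KH = 10^(−1.56) = 2.754×10^-2 mol kg⁻¹ atm⁻¹
pCO2 = [CO2*]/KH = 65.2×10^-6 / 2.754×10^-2 = 2.37×10^-3 atm = 2370 μatm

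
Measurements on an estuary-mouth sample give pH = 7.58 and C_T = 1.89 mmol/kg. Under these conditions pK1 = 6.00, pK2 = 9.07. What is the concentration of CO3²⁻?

[CO3²⁻] = 0.0578 mmol/kg

α₂ = 1 / (1 + [H⁺]/K2 + [H⁺]²/(K1K2)) = 1 / (1 + 10^+1.49 + 10^-0.09)
   = 1 / (1 + 30.903 + 0.81283) = 1/32.716 = 0.03057
[CO3²⁻] = α₂ × DIC = 0.03057 × 1.89 = 0.0578 mmol/kg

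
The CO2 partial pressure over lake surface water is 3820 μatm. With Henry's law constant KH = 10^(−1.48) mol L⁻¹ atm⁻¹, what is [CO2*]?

KH = 10^(−1.48) = 3.311×10^-2 mol L⁻¹ atm⁻¹
[CO2*] = KH · pCO2 = 3.311×10^-2 × 3820×10^-6 atm = 1.26×10^-4 mol/L

[CO2*] = 126 μmol/L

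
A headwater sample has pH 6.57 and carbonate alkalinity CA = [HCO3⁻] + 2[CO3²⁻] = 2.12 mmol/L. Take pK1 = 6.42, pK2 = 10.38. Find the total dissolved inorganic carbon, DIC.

DIC = 3.62 mmol/L

CA = [HCO3⁻] + 2[CO3²⁻] = (α₁ + 2α₂)·DIC
At pH 6.57: [H⁺]/K1 = 10^-0.15 = 0.70795, K2/[H⁺] = 10^-3.81 = 0.00015488
α₁ = 1/(1 + 0.70795 + 0.00015488) = 1/1.7081 = 0.5854; α₂ = α₁·K2/[H⁺] = 9.067×10^-5
α₁ + 2α₂ = 0.5856
DIC = CA / (α₁ + 2α₂) = 2.12 / 0.5856 = 3.62 mmol/L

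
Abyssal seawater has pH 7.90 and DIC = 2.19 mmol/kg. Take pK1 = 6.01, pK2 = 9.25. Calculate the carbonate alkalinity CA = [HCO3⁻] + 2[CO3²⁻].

CA = [HCO3⁻] + 2[CO3²⁻] = (α₁ + 2α₂)·DIC
At pH 7.90: [H⁺]/K1 = 10^-1.89 = 0.012882, K2/[H⁺] = 10^-1.35 = 0.044668
α₁ = 1/(1 + 0.012882 + 0.044668) = 1/1.0576 = 0.9456; α₂ = α₁·K2/[H⁺] = 0.04224
α₁ + 2α₂ = 1.0301
CA = 1.0301 × 2.19 = 2.26 mmol/kg

CA = 2.26 mmol/kg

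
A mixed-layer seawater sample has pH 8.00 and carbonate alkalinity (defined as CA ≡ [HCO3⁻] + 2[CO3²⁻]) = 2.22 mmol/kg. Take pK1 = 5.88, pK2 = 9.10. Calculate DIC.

CA = [HCO3⁻] + 2[CO3²⁻] = (α₁ + 2α₂)·DIC
At pH 8.00: [H⁺]/K1 = 10^-2.12 = 0.0075858, K2/[H⁺] = 10^-1.10 = 0.079433
α₁ = 1/(1 + 0.0075858 + 0.079433) = 1/1.0870 = 0.9199; α₂ = α₁·K2/[H⁺] = 0.07307
α₁ + 2α₂ = 1.0661
DIC = CA / (α₁ + 2α₂) = 2.22 / 1.0661 = 2.08 mmol/kg

DIC = 2.08 mmol/kg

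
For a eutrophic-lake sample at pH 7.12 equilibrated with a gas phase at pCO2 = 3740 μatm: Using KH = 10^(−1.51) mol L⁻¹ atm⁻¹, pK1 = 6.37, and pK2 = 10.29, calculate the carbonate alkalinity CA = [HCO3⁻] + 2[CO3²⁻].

CA = 0.651 mmol/L

[CO2*] = KH · pCO2 = 10^(−1.51) × 3740×10^-6 = 1.156×10^-4 mol/L
α₀ = 1/(1 + K1/[H⁺] + K1K2/[H⁺]²) = 1/(1 + 10^+0.75 + 10^-2.42) = 0.1509
DIC = [CO2*]/α₀ = 1.156×10^-4 / 0.1509 = 0.7660 mmol/L
CA = (α₁ + 2α₂)·DIC = (0.8485 + 2×0.0005737) × 0.7660 = 0.651 mmol/L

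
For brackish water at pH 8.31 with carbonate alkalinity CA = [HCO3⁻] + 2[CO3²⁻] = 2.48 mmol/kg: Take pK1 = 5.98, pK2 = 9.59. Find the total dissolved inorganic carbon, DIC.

DIC = 2.37 mmol/kg

CA = [HCO3⁻] + 2[CO3²⁻] = (α₁ + 2α₂)·DIC
At pH 8.31: [H⁺]/K1 = 10^-2.33 = 0.0046774, K2/[H⁺] = 10^-1.28 = 0.052481
α₁ = 1/(1 + 0.0046774 + 0.052481) = 1/1.0572 = 0.9459; α₂ = α₁·K2/[H⁺] = 0.04964
α₁ + 2α₂ = 1.0452
DIC = CA / (α₁ + 2α₂) = 2.48 / 1.0452 = 2.37 mmol/kg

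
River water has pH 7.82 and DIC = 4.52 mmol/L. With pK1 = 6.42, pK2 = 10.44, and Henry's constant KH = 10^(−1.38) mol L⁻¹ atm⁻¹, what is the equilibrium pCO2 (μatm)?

pCO2 = 4140 μatm

α₀ = 1 / (1 + K1/[H⁺] + K1K2/[H⁺]²) = 1 / (1 + 10^+1.40 + 10^-1.22)
   = 1 / (1 + 25.119 + 0.060256) = 1/26.179 = 0.03820
[CO2*] = α₀ × DIC = 0.03820 × 4.52 = 0.1727 mmol/L
pCO2 = [CO2*]/KH = 1.727×10^-4 / 4.169×10^-2 = 4140 μatm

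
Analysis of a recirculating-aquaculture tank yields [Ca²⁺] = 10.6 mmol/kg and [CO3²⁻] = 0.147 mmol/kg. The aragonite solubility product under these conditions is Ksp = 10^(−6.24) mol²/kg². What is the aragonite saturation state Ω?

Ω = 2.71

Ksp = 10^(−6.24) = 5.754×10^-7
Ω = [Ca²⁺][CO3²⁻]/Ksp = (10.6×10^-3)(0.147×10^-3) / 5.754×10^-7 = 2.71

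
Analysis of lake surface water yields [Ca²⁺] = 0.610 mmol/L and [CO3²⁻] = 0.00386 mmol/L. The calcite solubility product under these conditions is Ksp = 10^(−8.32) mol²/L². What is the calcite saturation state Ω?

Ω = 0.492

Ksp = 10^(−8.32) = 4.786×10^-9
Ω = [Ca²⁺][CO3²⁻]/Ksp = (0.610×10^-3)(0.00386×10^-3) / 4.786×10^-9 = 0.492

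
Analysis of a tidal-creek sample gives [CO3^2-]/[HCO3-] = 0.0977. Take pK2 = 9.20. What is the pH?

pH = 8.19

From K2 = [H⁺][CO3^2-]/[HCO3-]:  pH = pK2 + log₁₀([CO3^2-]/[HCO3-])
log₁₀(0.0977) = -1.010
pH = 9.20 + (-1.010) = 8.19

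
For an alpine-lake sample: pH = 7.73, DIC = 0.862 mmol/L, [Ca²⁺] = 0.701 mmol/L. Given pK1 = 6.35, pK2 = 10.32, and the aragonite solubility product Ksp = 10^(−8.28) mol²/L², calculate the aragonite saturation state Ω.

α₂ = 1 / (1 + [H⁺]/K2 + [H⁺]²/(K1K2)) = 1 / (1 + 10^+2.59 + 10^+1.21)
   = 1 / (1 + 389.05 + 16.218) = 1/406.26 = 0.002461
[CO3²⁻] = α₂ × DIC = 0.002461 × 0.862 = 0.002122 mmol/L = 2.122 μmol/L
Ksp = 10^(−8.28) = 5.248×10^-9
Ω = [Ca²⁺][CO3²⁻]/Ksp = (0.701×10^-3)(2.122×10^-6) / 5.248×10^-9 = 0.283

Ω = 0.283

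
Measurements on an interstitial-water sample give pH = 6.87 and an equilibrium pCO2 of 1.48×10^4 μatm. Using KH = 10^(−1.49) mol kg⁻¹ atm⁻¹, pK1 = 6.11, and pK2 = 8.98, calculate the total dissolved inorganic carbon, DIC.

DIC = 3.26 mmol/kg

[CO2*] = KH · pCO2 = 10^(−1.49) × 1.48×10^4×10^-6 = 4.789×10^-4 mol/kg
α₀ = 1/(1 + K1/[H⁺] + K1K2/[H⁺]²) = 1/(1 + 10^+0.76 + 10^-1.35) = 0.1471
DIC = [CO2*]/α₀ = 4.789×10^-4 / 0.1471 = 3.26 mmol/kg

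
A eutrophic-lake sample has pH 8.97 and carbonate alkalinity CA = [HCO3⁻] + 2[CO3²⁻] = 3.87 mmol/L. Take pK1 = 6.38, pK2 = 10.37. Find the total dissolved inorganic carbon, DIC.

CA = [HCO3⁻] + 2[CO3²⁻] = (α₁ + 2α₂)·DIC
At pH 8.97: [H⁺]/K1 = 10^-2.59 = 0.0025704, K2/[H⁺] = 10^-1.40 = 0.039811
α₁ = 1/(1 + 0.0025704 + 0.039811) = 1/1.0424 = 0.9593; α₂ = α₁·K2/[H⁺] = 0.03819
α₁ + 2α₂ = 1.0357
DIC = CA / (α₁ + 2α₂) = 3.87 / 1.0357 = 3.74 mmol/L

DIC = 3.74 mmol/L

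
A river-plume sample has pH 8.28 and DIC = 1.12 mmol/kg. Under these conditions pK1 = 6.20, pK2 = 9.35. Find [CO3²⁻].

α₂ = 1 / (1 + [H⁺]/K2 + [H⁺]²/(K1K2)) = 1 / (1 + 10^+1.07 + 10^-1.01)
   = 1 / (1 + 11.749 + 0.097724) = 1/12.847 = 0.07784
[CO3²⁻] = α₂ × DIC = 0.07784 × 1.12 = 0.0872 mmol/kg

[CO3²⁻] = 0.0872 mmol/kg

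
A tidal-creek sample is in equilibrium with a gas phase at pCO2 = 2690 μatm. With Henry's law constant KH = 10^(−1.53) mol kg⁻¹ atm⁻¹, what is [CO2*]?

KH = 10^(−1.53) = 2.951×10^-2 mol kg⁻¹ atm⁻¹
[CO2*] = KH · pCO2 = 2.951×10^-2 × 2690×10^-6 atm = 7.94×10^-5 mol/kg

[CO2*] = 79.4 μmol/kg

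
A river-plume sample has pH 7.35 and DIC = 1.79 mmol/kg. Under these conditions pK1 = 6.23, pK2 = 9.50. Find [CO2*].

α₀ = 1 / (1 + K1/[H⁺] + K1K2/[H⁺]²) = 1 / (1 + 10^+1.12 + 10^-1.03)
   = 1 / (1 + 13.183 + 0.093325) = 1/14.276 = 0.07005
[CO2*] = α₀ × DIC = 0.07005 × 1.79 = 0.125 mmol/kg

[CO2*] = 0.125 mmol/kg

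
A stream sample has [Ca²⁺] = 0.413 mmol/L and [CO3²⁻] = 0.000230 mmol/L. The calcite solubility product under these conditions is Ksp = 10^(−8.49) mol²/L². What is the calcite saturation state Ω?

Ksp = 10^(−8.49) = 3.236×10^-9
Ω = [Ca²⁺][CO3²⁻]/Ksp = (0.413×10^-3)(0.000230×10^-3) / 3.236×10^-9 = 0.0294

Ω = 0.0294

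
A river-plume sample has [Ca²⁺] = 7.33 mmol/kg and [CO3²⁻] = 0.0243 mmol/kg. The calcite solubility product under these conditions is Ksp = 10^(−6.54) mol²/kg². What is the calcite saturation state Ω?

Ω = 0.618

Ksp = 10^(−6.54) = 2.884×10^-7
Ω = [Ca²⁺][CO3²⁻]/Ksp = (7.33×10^-3)(0.0243×10^-3) / 2.884×10^-7 = 0.618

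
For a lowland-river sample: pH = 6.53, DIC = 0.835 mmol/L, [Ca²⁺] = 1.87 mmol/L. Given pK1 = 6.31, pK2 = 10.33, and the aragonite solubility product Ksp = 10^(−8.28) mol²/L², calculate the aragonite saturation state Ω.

Ω = 0.0294

α₂ = 1 / (1 + [H⁺]/K2 + [H⁺]²/(K1K2)) = 1 / (1 + 10^+3.80 + 10^+3.58)
   = 1 / (1 + 6309.6 + 3801.9) = 1/1.0112×10^4 = 9.889×10^-5
[CO3²⁻] = α₂ × DIC = 9.889×10^-5 × 0.835 = 8.257×10^-5 mmol/L = 0.08257 μmol/L
Ksp = 10^(−8.28) = 5.248×10^-9
Ω = [Ca²⁺][CO3²⁻]/Ksp = (1.87×10^-3)(8.257×10^-8) / 5.248×10^-9 = 0.0294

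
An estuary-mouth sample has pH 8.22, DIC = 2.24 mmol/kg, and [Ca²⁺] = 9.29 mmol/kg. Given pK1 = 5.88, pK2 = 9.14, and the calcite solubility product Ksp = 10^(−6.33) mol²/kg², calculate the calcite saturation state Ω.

Ω = 4.76

α₂ = 1 / (1 + [H⁺]/K2 + [H⁺]²/(K1K2)) = 1 / (1 + 10^+0.92 + 10^-1.42)
   = 1 / (1 + 8.3176 + 0.038019) = 1/9.3557 = 0.1069
[CO3²⁻] = α₂ × DIC = 0.1069 × 2.24 = 0.2394 mmol/kg
Ksp = 10^(−6.33) = 4.677×10^-7
Ω = [Ca²⁺][CO3²⁻]/Ksp = (9.29×10^-3)(2.394×10^-4) / 4.677×10^-7 = 4.76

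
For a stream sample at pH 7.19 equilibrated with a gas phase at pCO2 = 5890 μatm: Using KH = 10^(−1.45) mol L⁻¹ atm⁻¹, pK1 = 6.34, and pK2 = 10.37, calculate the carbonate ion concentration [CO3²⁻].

[CO3²⁻] = 0.977 μmol/L

[CO2*] = KH · pCO2 = 10^(−1.45) × 5890×10^-6 = 2.090×10^-4 mol/L
α₀ = 1/(1 + K1/[H⁺] + K1K2/[H⁺]²) = 1/(1 + 10^+0.85 + 10^-2.33) = 0.1237
DIC = [CO2*]/α₀ = 2.090×10^-4 / 0.1237 = 1.689 mmol/L
[CO3²⁻] = α₂·DIC; α₂ = 0.0005786, so [CO3²⁻] = 0.0005786 × 1.689 = 0.000977 mmol/L = 0.977 μmol/L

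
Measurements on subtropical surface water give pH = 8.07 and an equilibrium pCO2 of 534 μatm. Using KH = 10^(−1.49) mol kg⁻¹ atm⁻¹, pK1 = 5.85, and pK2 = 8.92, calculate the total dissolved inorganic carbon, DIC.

DIC = 3.29 mmol/kg

[CO2*] = KH · pCO2 = 10^(−1.49) × 534×10^-6 = 1.728×10^-5 mol/kg
α₀ = 1/(1 + K1/[H⁺] + K1K2/[H⁺]²) = 1/(1 + 10^+2.22 + 10^+1.37) = 0.005252
DIC = [CO2*]/α₀ = 1.728×10^-5 / 0.005252 = 3.29 mmol/kg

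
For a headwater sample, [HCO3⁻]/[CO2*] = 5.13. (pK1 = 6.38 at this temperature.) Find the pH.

From K1 = [H⁺][HCO3⁻]/[CO2*]:  pH = pK1 + log₁₀([HCO3⁻]/[CO2*])
log₁₀(5.13) = +0.710
pH = 6.38 + (+0.710) = 7.09

pH = 7.09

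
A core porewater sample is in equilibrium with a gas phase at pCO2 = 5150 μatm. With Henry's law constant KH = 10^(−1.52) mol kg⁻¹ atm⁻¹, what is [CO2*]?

KH = 10^(−1.52) = 3.020×10^-2 mol kg⁻¹ atm⁻¹
[CO2*] = KH · pCO2 = 3.020×10^-2 × 5150×10^-6 atm = 1.56×10^-4 mol/kg

[CO2*] = 156 μmol/kg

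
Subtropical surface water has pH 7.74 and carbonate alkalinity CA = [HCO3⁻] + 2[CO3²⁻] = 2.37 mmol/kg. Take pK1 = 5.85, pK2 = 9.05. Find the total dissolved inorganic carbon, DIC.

DIC = 2.29 mmol/kg

CA = [HCO3⁻] + 2[CO3²⁻] = (α₁ + 2α₂)·DIC
At pH 7.74: [H⁺]/K1 = 10^-1.89 = 0.012882, K2/[H⁺] = 10^-1.31 = 0.048978
α₁ = 1/(1 + 0.012882 + 0.048978) = 1/1.0619 = 0.9417; α₂ = α₁·K2/[H⁺] = 0.04612
α₁ + 2α₂ = 1.0340
DIC = CA / (α₁ + 2α₂) = 2.37 / 1.0340 = 2.29 mmol/kg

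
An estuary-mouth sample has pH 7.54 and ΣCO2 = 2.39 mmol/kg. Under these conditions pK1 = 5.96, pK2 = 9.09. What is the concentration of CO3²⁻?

[CO3²⁻] = 0.0639 mmol/kg

α₂ = 1 / (1 + [H⁺]/K2 + [H⁺]²/(K1K2)) = 1 / (1 + 10^+1.55 + 10^-0.03)
   = 1 / (1 + 35.481 + 0.93325) = 1/37.415 = 0.02673
[CO3²⁻] = α₂ × DIC = 0.02673 × 2.39 = 0.0639 mmol/kg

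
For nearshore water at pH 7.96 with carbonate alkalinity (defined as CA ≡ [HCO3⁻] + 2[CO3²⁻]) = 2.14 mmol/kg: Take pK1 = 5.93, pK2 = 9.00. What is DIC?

CA = [HCO3⁻] + 2[CO3²⁻] = (α₁ + 2α₂)·DIC
At pH 7.96: [H⁺]/K1 = 10^-2.03 = 0.0093325, K2/[H⁺] = 10^-1.04 = 0.091201
α₁ = 1/(1 + 0.0093325 + 0.091201) = 1/1.1005 = 0.9087; α₂ = α₁·K2/[H⁺] = 0.08287
α₁ + 2α₂ = 1.0744
DIC = CA / (α₁ + 2α₂) = 2.14 / 1.0744 = 1.99 mmol/kg

DIC = 1.99 mmol/kg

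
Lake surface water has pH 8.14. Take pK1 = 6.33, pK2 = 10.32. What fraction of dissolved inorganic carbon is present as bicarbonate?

α₁ = 1 / (1 + [H⁺]/K1 + K2/[H⁺]) = 1 / (1 + 10^-1.81 + 10^-2.18)
   = 1 / (1 + 0.015488 + 0.0066069) = 1/1.0221 = 0.9784

α₁ = 0.978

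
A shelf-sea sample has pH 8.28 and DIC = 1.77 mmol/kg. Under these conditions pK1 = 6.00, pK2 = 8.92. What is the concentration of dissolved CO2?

[CO2*] = 7.53 μmol/kg

α₀ = 1 / (1 + K1/[H⁺] + K1K2/[H⁺]²) = 1 / (1 + 10^+2.28 + 10^+1.64)
   = 1 / (1 + 190.55 + 43.652) = 1/235.20 = 0.004252
[CO2*] = α₀ × DIC = 0.004252 × 1.77 = 0.00753 mmol/kg = 7.53 μmol/kg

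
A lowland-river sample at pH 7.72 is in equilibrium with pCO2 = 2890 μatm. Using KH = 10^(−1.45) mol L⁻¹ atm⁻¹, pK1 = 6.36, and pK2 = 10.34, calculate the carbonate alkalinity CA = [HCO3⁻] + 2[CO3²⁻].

[CO2*] = KH · pCO2 = 10^(−1.45) × 2890×10^-6 = 1.025×10^-4 mol/L
α₀ = 1/(1 + K1/[H⁺] + K1K2/[H⁺]²) = 1/(1 + 10^+1.36 + 10^-1.26) = 0.04173
DIC = [CO2*]/α₀ = 1.025×10^-4 / 0.04173 = 2.457 mmol/L
CA = (α₁ + 2α₂)·DIC = (0.9560 + 2×0.002293) × 2.457 = 2.36 mmol/L

CA = 2.36 mmol/L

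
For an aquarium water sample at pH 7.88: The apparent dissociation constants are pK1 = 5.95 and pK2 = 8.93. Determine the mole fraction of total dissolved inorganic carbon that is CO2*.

α₀ = 1 / (1 + K1/[H⁺] + K1K2/[H⁺]²) = 1 / (1 + 10^+1.93 + 10^+0.88)
   = 1 / (1 + 85.114 + 7.5858) = 1/93.700 = 0.01067

α₀ = 0.0107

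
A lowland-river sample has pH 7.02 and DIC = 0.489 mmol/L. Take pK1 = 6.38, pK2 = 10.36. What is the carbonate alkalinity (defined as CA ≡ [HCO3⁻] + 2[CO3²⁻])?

CA = [HCO3⁻] + 2[CO3²⁻] = (α₁ + 2α₂)·DIC
At pH 7.02: [H⁺]/K1 = 10^-0.64 = 0.22909, K2/[H⁺] = 10^-3.34 = 0.00045709
α₁ = 1/(1 + 0.22909 + 0.00045709) = 1/1.2295 = 0.8133; α₂ = α₁·K2/[H⁺] = 0.0003718
α₁ + 2α₂ = 0.8141
CA = 0.8141 × 0.489 = 0.398 mmol/L

CA = 0.398 mmol/L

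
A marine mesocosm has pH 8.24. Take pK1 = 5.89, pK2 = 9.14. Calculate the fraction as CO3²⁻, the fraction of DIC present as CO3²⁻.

α₂ = 1 / (1 + [H⁺]/K2 + [H⁺]²/(K1K2)) = 1 / (1 + 10^+0.90 + 10^-1.45)
   = 1 / (1 + 7.9433 + 0.035481) = 1/8.9788 = 0.1114

α₂ = 0.111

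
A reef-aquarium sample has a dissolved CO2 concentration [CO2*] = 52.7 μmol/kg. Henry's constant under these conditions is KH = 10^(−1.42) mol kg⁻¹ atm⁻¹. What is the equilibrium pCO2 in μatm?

pCO2 = 1390 μatm

KH = 10^(−1.42) = 3.802×10^-2 mol kg⁻¹ atm⁻¹
pCO2 = [CO2*]/KH = 52.7×10^-6 / 3.802×10^-2 = 1.39×10^-3 atm = 1390 μatm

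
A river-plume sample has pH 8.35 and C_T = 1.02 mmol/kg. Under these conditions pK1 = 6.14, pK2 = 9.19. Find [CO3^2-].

α₂ = 1 / (1 + [H⁺]/K2 + [H⁺]²/(K1K2)) = 1 / (1 + 10^+0.84 + 10^-1.37)
   = 1 / (1 + 6.9183 + 0.042658) = 1/7.9610 = 0.1256
[CO3²⁻] = α₂ × DIC = 0.1256 × 1.02 = 0.128 mmol/kg

[CO3²⁻] = 0.128 mmol/kg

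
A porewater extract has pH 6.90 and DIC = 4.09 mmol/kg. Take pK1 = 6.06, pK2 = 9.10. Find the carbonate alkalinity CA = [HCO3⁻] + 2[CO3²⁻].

CA = 3.60 mmol/kg

CA = [HCO3⁻] + 2[CO3²⁻] = (α₁ + 2α₂)·DIC
At pH 6.90: [H⁺]/K1 = 10^-0.84 = 0.14454, K2/[H⁺] = 10^-2.20 = 0.0063096
α₁ = 1/(1 + 0.14454 + 0.0063096) = 1/1.1509 = 0.8689; α₂ = α₁·K2/[H⁺] = 0.005483
α₁ + 2α₂ = 0.8799
CA = 0.8799 × 4.09 = 3.60 mmol/kg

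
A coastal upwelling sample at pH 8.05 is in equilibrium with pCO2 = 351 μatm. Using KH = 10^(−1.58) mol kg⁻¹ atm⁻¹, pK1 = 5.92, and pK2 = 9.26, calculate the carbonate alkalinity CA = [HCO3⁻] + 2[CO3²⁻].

[CO2*] = KH · pCO2 = 10^(−1.58) × 351×10^-6 = 9.232×10^-6 mol/kg
α₀ = 1/(1 + K1/[H⁺] + K1K2/[H⁺]²) = 1/(1 + 10^+2.13 + 10^+0.92) = 0.006934
DIC = [CO2*]/α₀ = 9.232×10^-6 / 0.006934 = 1.331 mmol/kg
CA = (α₁ + 2α₂)·DIC = (0.9354 + 2×0.05768) × 1.331 = 1.40 mmol/kg

CA = 1.40 mmol/kg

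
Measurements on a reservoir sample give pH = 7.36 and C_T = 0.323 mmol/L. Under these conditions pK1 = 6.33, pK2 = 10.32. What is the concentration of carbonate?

α₂ = 1 / (1 + [H⁺]/K2 + [H⁺]²/(K1K2)) = 1 / (1 + 10^+2.96 + 10^+1.93)
   = 1 / (1 + 912.01 + 85.114) = 1/998.12 = 0.001002
[CO3²⁻] = α₂ × DIC = 0.001002 × 0.323 = 0.000324 mmol/L = 0.324 μmol/L

[CO3²⁻] = 0.324 μmol/L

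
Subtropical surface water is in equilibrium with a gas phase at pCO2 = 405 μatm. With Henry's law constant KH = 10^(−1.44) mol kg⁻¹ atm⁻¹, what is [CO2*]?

[CO2*] = 14.7 μmol/kg

KH = 10^(−1.44) = 3.631×10^-2 mol kg⁻¹ atm⁻¹
[CO2*] = KH · pCO2 = 3.631×10^-2 × 405×10^-6 atm = 1.47×10^-5 mol/kg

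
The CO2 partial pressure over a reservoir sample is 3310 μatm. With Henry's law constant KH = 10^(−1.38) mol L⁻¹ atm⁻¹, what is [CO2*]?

KH = 10^(−1.38) = 4.169×10^-2 mol L⁻¹ atm⁻¹
[CO2*] = KH · pCO2 = 4.169×10^-2 × 3310×10^-6 atm = 1.38×10^-4 mol/L

[CO2*] = 138 μmol/L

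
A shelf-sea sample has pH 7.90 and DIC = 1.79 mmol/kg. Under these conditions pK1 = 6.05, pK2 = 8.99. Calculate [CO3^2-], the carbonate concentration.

[CO3²⁻] = 0.133 mmol/kg

α₂ = 1 / (1 + [H⁺]/K2 + [H⁺]²/(K1K2)) = 1 / (1 + 10^+1.09 + 10^-0.76)
   = 1 / (1 + 12.303 + 0.17378) = 1/13.476 = 0.07420
[CO3²⁻] = α₂ × DIC = 0.07420 × 1.79 = 0.133 mmol/kg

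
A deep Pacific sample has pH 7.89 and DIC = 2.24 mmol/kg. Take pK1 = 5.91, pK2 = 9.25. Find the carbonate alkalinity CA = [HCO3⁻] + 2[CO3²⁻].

CA = 2.31 mmol/kg

CA = [HCO3⁻] + 2[CO3²⁻] = (α₁ + 2α₂)·DIC
At pH 7.89: [H⁺]/K1 = 10^-1.98 = 0.010471, K2/[H⁺] = 10^-1.36 = 0.043652
α₁ = 1/(1 + 0.010471 + 0.043652) = 1/1.0541 = 0.9487; α₂ = α₁·K2/[H⁺] = 0.04141
α₁ + 2α₂ = 1.0315
CA = 1.0315 × 2.24 = 2.31 mmol/kg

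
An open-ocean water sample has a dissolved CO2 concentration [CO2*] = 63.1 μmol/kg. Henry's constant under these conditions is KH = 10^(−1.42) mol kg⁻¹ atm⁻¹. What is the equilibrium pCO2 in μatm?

pCO2 = 1660 μatm

KH = 10^(−1.42) = 3.802×10^-2 mol kg⁻¹ atm⁻¹
pCO2 = [CO2*]/KH = 63.1×10^-6 / 3.802×10^-2 = 1.66×10^-3 atm = 1660 μatm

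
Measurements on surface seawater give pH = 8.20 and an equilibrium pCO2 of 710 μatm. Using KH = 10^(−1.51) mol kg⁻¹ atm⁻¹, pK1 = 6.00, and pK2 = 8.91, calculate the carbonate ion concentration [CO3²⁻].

[CO2*] = KH · pCO2 = 10^(−1.51) × 710×10^-6 = 2.194×10^-5 mol/kg
α₀ = 1/(1 + K1/[H⁺] + K1K2/[H⁺]²) = 1/(1 + 10^+2.20 + 10^+1.49) = 0.005252
DIC = [CO2*]/α₀ = 2.194×10^-5 / 0.005252 = 4.177 mmol/kg
[CO3²⁻] = α₂·DIC; α₂ = 0.1623, so [CO3²⁻] = 0.1623 × 4.177 = 0.678 mmol/kg

[CO3²⁻] = 0.678 mmol/kg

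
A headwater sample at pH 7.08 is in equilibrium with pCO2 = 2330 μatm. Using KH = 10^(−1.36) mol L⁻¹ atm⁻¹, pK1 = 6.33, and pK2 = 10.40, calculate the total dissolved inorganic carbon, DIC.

[CO2*] = KH · pCO2 = 10^(−1.36) × 2330×10^-6 = 1.017×10^-4 mol/L
α₀ = 1/(1 + K1/[H⁺] + K1K2/[H⁺]²) = 1/(1 + 10^+0.75 + 10^-2.57) = 0.1509
DIC = [CO2*]/α₀ = 1.017×10^-4 / 0.1509 = 0.674 mmol/L

DIC = 0.674 mmol/L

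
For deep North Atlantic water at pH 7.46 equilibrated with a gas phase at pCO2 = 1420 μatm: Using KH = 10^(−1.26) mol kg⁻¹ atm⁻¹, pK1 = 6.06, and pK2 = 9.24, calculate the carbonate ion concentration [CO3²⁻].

[CO3²⁻] = 0.0325 mmol/kg

[CO2*] = KH · pCO2 = 10^(−1.26) × 1420×10^-6 = 7.803×10^-5 mol/kg
α₀ = 1/(1 + K1/[H⁺] + K1K2/[H⁺]²) = 1/(1 + 10^+1.40 + 10^-0.38) = 0.03769
DIC = [CO2*]/α₀ = 7.803×10^-5 / 0.03769 = 2.071 mmol/kg
[CO3²⁻] = α₂·DIC; α₂ = 0.01571, so [CO3²⁻] = 0.01571 × 2.071 = 0.0325 mmol/kg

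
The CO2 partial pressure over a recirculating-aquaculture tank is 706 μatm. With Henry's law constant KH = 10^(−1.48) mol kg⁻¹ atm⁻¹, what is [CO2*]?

KH = 10^(−1.48) = 3.311×10^-2 mol kg⁻¹ atm⁻¹
[CO2*] = KH · pCO2 = 3.311×10^-2 × 706×10^-6 atm = 2.34×10^-5 mol/kg

[CO2*] = 23.4 μmol/kg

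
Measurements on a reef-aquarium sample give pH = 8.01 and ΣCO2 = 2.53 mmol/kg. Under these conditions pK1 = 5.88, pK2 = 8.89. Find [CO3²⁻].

α₂ = 1 / (1 + [H⁺]/K2 + [H⁺]²/(K1K2)) = 1 / (1 + 10^+0.88 + 10^-1.25)
   = 1 / (1 + 7.5858 + 0.056234) = 1/8.6420 = 0.1157
[CO3²⁻] = α₂ × DIC = 0.1157 × 2.53 = 0.293 mmol/kg

[CO3²⁻] = 0.293 mmol/kg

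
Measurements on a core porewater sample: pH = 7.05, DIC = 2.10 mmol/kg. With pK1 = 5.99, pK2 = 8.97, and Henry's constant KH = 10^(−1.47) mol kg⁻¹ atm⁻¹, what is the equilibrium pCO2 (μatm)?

α₀ = 1 / (1 + K1/[H⁺] + K1K2/[H⁺]²) = 1 / (1 + 10^+1.06 + 10^-0.86)
   = 1 / (1 + 11.482 + 0.13804) = 1/12.620 = 0.07924
[CO2*] = α₀ × DIC = 0.07924 × 2.10 = 0.1664 mmol/kg
pCO2 = [CO2*]/KH = 1.664×10^-4 / 3.388×10^-2 = 4910 μatm

pCO2 = 4910 μatm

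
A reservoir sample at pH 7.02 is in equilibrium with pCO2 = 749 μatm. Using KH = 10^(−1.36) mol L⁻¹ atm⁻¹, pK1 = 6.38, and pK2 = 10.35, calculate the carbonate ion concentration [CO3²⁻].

[CO2*] = KH · pCO2 = 10^(−1.36) × 749×10^-6 = 3.270×10^-5 mol/L
α₀ = 1/(1 + K1/[H⁺] + K1K2/[H⁺]²) = 1/(1 + 10^+0.64 + 10^-2.69) = 0.1863
DIC = [CO2*]/α₀ = 3.270×10^-5 / 0.1863 = 0.1755 mmol/L
[CO3²⁻] = α₂·DIC; α₂ = 0.0003804, so [CO3²⁻] = 0.0003804 × 0.1755 = 6.68×10^-5 mmol/L = 0.0668 μmol/L

[CO3²⁻] = 0.0668 μmol/L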